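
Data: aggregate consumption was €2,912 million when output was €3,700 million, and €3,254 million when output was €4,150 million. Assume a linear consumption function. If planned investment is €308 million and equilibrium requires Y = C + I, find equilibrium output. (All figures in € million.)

Y = 1700

MPC = (3254 − 2912)/(4150 − 3700) = 342/450 = 0.76
a = 2912 − 0.76(3700) = 100
Equilibrium: Y = 100 + 0.76Y + 308
0.24Y = 408, so Y = 408/0.24 = 1700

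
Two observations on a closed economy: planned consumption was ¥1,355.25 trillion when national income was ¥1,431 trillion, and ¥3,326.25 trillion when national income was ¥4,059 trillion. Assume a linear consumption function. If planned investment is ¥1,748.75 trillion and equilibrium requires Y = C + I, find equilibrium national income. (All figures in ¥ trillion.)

MPC = (3326.25 − 1355.25)/(4059 − 1431) = 1971/2628 = 0.75
a = 1355.25 − 0.75(1431) = 282
Equilibrium: Y = 282 + 0.75Y + 1748.75
0.25Y = 2030.75, so Y = 2030.75/0.25 = 8123

Y = 8123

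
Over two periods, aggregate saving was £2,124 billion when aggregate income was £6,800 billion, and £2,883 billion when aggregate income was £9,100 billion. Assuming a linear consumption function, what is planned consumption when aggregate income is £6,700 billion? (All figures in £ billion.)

C = 4609

MPS = ΔS/ΔY = (2883 − 2124)/(9100 − 6800) = 759/2300 = 0.33
MPC = 1 − MPS = 0.67
Autonomous saving = 2124 − 0.33(6800) = -120, so a = 120
C = 120 + 0.67(6700) = 120 + 4489 = 4609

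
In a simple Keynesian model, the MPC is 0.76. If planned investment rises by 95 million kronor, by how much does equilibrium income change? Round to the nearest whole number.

The multiplier is 1/(1 − MPC) = 1/0.24.
ΔY = 95/0.24 = 395.83 ≈ 396

ΔY ≈ 396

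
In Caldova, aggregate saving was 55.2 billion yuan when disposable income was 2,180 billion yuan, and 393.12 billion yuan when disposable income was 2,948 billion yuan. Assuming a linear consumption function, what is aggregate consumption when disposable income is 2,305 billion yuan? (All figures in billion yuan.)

MPS = ΔS/ΔY = (393.12 − 55.2)/(2948 − 2180) = 337.92/768 = 0.44
MPC = 1 − MPS = 0.56
Autonomous saving = 55.2 − 0.44(2180) = -904, so a = 904
C = 904 + 0.56(2305) = 904 + 1290.8 = 2194.8

C = 2194.8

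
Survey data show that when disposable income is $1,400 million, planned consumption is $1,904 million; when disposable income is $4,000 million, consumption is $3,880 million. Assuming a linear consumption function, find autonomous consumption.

MPC = ΔC/ΔY = (3880 − 1904)/(4000 − 1400) = 1976/2600 = 0.76
a = C − MPC·Y = 1904 − 0.76(1400) = 1904 − 1064 = 840

a = 840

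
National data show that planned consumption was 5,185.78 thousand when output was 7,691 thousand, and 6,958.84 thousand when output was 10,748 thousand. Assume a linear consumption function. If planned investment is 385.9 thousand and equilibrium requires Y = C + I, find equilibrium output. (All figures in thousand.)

Y = 2645

MPC = (6958.84 − 5185.78)/(10748 − 7691) = 1773.06/3057 = 0.58
a = 5185.78 − 0.58(7691) = 725
Equilibrium: Y = 725 + 0.58Y + 385.9
0.42Y = 1110.9, so Y = 1110.9/0.42 = 2645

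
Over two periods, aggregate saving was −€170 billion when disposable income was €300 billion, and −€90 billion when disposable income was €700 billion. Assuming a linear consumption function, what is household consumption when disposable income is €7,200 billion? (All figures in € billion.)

C = 5990

MPS = ΔS/ΔY = (-90 − (-170))/(700 − 300) = 80/400 = 0.2
MPC = 1 − MPS = 0.8
Autonomous saving = -170 − 0.2(300) = -230, so a = 230
C = 230 + 0.8(7200) = 230 + 5760 = 5990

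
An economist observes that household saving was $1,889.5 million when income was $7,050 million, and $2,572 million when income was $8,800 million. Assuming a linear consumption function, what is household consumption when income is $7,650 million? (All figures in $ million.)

MPS = ΔS/ΔY = (2572 − 1889.5)/(8800 − 7050) = 682.5/1750 = 0.39
MPC = 1 − MPS = 0.61
Autonomous saving = 1889.5 − 0.39(7050) = -860, so a = 860
C = 860 + 0.61(7650) = 860 + 4666.5 = 5526.5

C = 5526.5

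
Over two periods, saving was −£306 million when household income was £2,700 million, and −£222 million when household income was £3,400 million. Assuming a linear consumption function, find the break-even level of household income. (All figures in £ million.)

MPS = ΔS/ΔY = (-222 − (-306))/(3400 − 2700) = 84/700 = 0.12
MPC = 1 − MPS = 0.88
From S(2700) = -306: −a + 0.12(2700) = -306, so a = 324 − (-306) = 630
Break-even (S = 0): Y = a/MPS = 630/0.12 = 5250

Y = 5250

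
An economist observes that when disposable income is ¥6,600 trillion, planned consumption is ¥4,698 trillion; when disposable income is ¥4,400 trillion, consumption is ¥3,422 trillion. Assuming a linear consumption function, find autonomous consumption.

MPC = ΔC/ΔY = (4698 − 3422)/(6600 − 4400) = 1276/2200 = 0.58
a = C − MPC·Y = 3422 − 0.58(4400) = 3422 − 2552 = 870

a = 870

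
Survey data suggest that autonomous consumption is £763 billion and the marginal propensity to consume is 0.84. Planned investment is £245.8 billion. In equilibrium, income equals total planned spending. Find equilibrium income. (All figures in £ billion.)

Y = 6305

Y = C + I = 763 + 0.84Y + 245.8
Y − 0.84Y = 1008.8
0.16Y = 1008.8, so Y = 1008.8/0.16 = 6305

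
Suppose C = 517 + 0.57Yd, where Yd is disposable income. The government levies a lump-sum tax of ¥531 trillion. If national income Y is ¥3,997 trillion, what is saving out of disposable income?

S = 973.38

Yd = Y − T = 3997 − 531 = 3466
C = 517 + 0.57(3466) = 517 + 1975.62 = 2492.62
S = Yd − C = 3466 − 2492.62 = 973.38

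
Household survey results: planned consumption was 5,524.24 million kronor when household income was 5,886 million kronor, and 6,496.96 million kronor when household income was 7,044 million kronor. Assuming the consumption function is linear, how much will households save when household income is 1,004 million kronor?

MPC = (6496.96 − 5524.24)/(7044 − 5886) = 972.72/1158 = 0.84
a = 5524.24 − 0.84(5886) = 5524.24 − 4944.24 = 580
C = 580 + 0.84(1004) = 1423.36
S = 1004 − 1423.36 = -419.36

S = -419.36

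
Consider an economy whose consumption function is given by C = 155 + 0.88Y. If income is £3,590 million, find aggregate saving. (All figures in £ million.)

S = 275.8

C = 155 + 0.88(3590) = 155 + 3159.2 = 3314.2
S = Y − C = 3590 − 3314.2 = 275.8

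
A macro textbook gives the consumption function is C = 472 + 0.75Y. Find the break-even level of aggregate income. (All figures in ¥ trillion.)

Y = 1888

At break-even, C = Y: 472 + 0.75Y = Y
0.25Y = 472, so Y = 472/0.25 = 1888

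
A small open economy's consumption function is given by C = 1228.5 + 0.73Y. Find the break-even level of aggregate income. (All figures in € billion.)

At break-even, C = Y: 1228.5 + 0.73Y = Y
0.27Y = 1228.5, so Y = 1228.5/0.27 = 4550

Y = 4550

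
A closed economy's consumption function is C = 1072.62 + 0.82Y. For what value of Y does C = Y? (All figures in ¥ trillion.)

At break-even, C = Y: 1072.62 + 0.82Y = Y
0.18Y = 1072.62, so Y = 1072.62/0.18 = 5959

Y = 5959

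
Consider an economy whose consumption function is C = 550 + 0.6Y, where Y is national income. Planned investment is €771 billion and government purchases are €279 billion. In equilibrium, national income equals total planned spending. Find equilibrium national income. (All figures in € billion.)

Y = 4000

Y = C + I + G = 550 + 0.6Y + 771 + 279
Y − 0.6Y = 1600
0.4Y = 1600, so Y = 1600/0.4 = 4000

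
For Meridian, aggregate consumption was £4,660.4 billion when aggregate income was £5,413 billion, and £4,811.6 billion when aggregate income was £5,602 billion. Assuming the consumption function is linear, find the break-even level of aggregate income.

MPC = (4811.6 − 4660.4)/(5602 − 5413) = 151.2/189 = 0.8
a = 4660.4 − 0.8(5413) = 4660.4 − 4330.4 = 330
Break-even: Y = a/(1−MPC) = 330/0.2 = 1650

Y = 1650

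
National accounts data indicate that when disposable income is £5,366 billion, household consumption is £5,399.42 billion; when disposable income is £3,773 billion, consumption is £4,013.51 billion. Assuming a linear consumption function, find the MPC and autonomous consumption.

MPC = ΔC/ΔY = (5399.42 − 4013.51)/(5366 − 3773) = 1385.91/1593 = 0.87
a = C − MPC·Y = 4013.51 − 0.87(3773) = 4013.51 − 3282.51 = 731

MPC = 0.87; a = 731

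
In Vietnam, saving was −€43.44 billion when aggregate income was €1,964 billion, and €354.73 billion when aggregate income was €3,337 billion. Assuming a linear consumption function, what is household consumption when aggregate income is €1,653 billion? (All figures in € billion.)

C = 1786.63

MPS = ΔS/ΔY = (354.73 − (-43.44))/(3337 − 1964) = 398.17/1373 = 0.29
MPC = 1 − MPS = 0.71
Autonomous saving = -43.44 − 0.29(1964) = -613, so a = 613
C = 613 + 0.71(1653) = 613 + 1173.63 = 1786.63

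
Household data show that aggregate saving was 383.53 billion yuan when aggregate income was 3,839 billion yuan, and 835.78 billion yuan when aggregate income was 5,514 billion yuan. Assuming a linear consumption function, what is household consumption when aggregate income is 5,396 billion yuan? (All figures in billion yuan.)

MPS = ΔS/ΔY = (835.78 − 383.53)/(5514 − 3839) = 452.25/1675 = 0.27
MPC = 1 − MPS = 0.73
Autonomous saving = 383.53 − 0.27(3839) = -653, so a = 653
C = 653 + 0.73(5396) = 653 + 3939.08 = 4592.08

C = 4592.08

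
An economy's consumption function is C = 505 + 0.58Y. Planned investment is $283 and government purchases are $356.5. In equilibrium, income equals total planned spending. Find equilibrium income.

Y = 2725

Y = C + I + G = 505 + 0.58Y + 283 + 356.5
Y − 0.58Y = 1144.5
0.42Y = 1144.5, so Y = 1144.5/0.42 = 2725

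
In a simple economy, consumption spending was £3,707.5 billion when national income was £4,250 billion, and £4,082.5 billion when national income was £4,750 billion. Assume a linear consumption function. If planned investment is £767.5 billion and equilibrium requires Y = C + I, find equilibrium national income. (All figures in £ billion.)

Y = 5150

MPC = (4082.5 − 3707.5)/(4750 − 4250) = 375/500 = 0.75
a = 3707.5 − 0.75(4250) = 520
Equilibrium: Y = 520 + 0.75Y + 767.5
0.25Y = 1287.5, so Y = 1287.5/0.25 = 5150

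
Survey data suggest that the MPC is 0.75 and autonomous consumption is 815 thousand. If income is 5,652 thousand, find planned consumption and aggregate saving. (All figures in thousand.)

C = 5054; S = 598

C = 815 + 0.75(5652) = 815 + 4239 = 5054
S = Y − C = 5652 − 5054 = 598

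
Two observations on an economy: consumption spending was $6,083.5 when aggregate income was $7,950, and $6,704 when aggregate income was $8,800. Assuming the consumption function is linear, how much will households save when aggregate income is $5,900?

S = 1313

MPC = (6704 − 6083.5)/(8800 − 7950) = 620.5/850 = 0.73
a = 6083.5 − 0.73(7950) = 6083.5 − 5803.5 = 280
C = 280 + 0.73(5900) = 4587
S = 5900 − 4587 = 1313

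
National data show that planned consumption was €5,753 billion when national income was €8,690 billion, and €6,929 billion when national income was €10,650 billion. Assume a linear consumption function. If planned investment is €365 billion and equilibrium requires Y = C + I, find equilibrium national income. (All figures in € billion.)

Y = 2260

MPC = (6929 − 5753)/(10650 − 8690) = 1176/1960 = 0.6
a = 5753 − 0.6(8690) = 539
Equilibrium: Y = 539 + 0.6Y + 365
0.4Y = 904, so Y = 904/0.4 = 2260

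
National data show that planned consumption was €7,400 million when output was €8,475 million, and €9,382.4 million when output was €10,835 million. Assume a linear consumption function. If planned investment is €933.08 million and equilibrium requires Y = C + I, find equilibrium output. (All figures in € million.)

MPC = (9382.4 − 7400)/(10835 − 8475) = 1982.4/2360 = 0.84
a = 7400 − 0.84(8475) = 281
Equilibrium: Y = 281 + 0.84Y + 933.08
0.16Y = 1214.08, so Y = 1214.08/0.16 = 7588

Y = 7588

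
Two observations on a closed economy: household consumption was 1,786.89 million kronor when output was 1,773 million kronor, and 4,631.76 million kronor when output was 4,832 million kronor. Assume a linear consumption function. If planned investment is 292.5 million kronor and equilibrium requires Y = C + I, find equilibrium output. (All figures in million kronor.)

Y = 6150

MPC = (4631.76 − 1786.89)/(4832 − 1773) = 2844.87/3059 = 0.93
a = 1786.89 − 0.93(1773) = 138
Equilibrium: Y = 138 + 0.93Y + 292.5
0.07Y = 430.5, so Y = 430.5/0.07 = 6150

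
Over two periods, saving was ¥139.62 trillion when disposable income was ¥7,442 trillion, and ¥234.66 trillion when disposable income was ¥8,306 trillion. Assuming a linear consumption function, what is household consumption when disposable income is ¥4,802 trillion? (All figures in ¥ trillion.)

MPS = ΔS/ΔY = (234.66 − 139.62)/(8306 − 7442) = 95.04/864 = 0.11
MPC = 1 − MPS = 0.89
Autonomous saving = 139.62 − 0.11(7442) = -679, so a = 679
C = 679 + 0.89(4802) = 679 + 4273.78 = 4952.78

C = 4952.78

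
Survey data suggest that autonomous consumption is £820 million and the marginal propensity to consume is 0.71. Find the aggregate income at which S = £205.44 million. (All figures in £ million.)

Y = 3536

S = Y − C = -820 + 0.29Y
-820 + 0.29Y = 205.44, so 0.29Y = 1025.44 and Y = 3536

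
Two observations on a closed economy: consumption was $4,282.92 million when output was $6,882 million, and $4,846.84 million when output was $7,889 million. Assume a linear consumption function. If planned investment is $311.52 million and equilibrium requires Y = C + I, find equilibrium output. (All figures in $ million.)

Y = 1683

MPC = (4846.84 − 4282.92)/(7889 − 6882) = 563.92/1007 = 0.56
a = 4282.92 − 0.56(6882) = 429
Equilibrium: Y = 429 + 0.56Y + 311.52
0.44Y = 740.52, so Y = 740.52/0.44 = 1683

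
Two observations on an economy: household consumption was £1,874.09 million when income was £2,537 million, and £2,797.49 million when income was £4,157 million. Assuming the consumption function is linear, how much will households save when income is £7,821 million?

MPC = (2797.49 − 1874.09)/(4157 − 2537) = 923.4/1620 = 0.57
a = 1874.09 − 0.57(2537) = 1874.09 − 1446.09 = 428
C = 428 + 0.57(7821) = 4885.97
S = 7821 − 4885.97 = 2935.03

S = 2935.03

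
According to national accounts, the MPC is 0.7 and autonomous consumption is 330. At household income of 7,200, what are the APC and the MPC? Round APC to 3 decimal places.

APC = 0.746; MPC = 0.7

MPC = 0.7 (the slope of the consumption function)
C = 330 + 0.7(7200) = 5370, so APC = 5370/7200 = 0.746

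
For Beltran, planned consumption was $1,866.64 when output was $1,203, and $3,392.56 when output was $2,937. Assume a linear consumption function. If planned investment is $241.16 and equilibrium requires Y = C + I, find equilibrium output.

MPC = (3392.56 − 1866.64)/(2937 − 1203) = 1525.92/1734 = 0.88
a = 1866.64 − 0.88(1203) = 808
Equilibrium: Y = 808 + 0.88Y + 241.16
0.12Y = 1049.16, so Y = 1049.16/0.12 = 8743

Y = 8743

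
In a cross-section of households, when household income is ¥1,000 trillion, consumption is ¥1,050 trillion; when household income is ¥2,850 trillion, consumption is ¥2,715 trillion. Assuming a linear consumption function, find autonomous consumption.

MPC = ΔC/ΔY = (2715 − 1050)/(2850 − 1000) = 1665/1850 = 0.9
a = C − MPC·Y = 1050 − 0.9(1000) = 1050 − 900 = 150

a = 150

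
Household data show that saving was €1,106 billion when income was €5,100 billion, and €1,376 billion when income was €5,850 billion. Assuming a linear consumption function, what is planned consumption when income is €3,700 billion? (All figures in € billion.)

MPS = ΔS/ΔY = (1376 − 1106)/(5850 − 5100) = 270/750 = 0.36
MPC = 1 − MPS = 0.64
Autonomous saving = 1106 − 0.36(5100) = -730, so a = 730
C = 730 + 0.64(3700) = 730 + 2368 = 3098

C = 3098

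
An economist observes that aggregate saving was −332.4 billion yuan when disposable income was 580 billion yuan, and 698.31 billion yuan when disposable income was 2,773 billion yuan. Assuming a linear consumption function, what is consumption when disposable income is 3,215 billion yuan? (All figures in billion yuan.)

C = 2308.95

MPS = ΔS/ΔY = (698.31 − (-332.4))/(2773 − 580) = 1030.71/2193 = 0.47
MPC = 1 − MPS = 0.53
Autonomous saving = -332.4 − 0.47(580) = -605, so a = 605
C = 605 + 0.53(3215) = 605 + 1703.95 = 2308.95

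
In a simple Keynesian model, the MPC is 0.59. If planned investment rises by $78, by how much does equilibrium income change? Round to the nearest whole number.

ΔY ≈ 190

The multiplier is 1/(1 − MPC) = 1/0.41.
ΔY = 78/0.41 = 190.24 ≈ 190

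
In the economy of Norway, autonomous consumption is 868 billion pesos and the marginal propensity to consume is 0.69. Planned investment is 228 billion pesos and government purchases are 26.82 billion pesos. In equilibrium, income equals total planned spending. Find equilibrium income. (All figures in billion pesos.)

Y = C + I + G = 868 + 0.69Y + 228 + 26.82
Y − 0.69Y = 1122.82
0.31Y = 1122.82, so Y = 1122.82/0.31 = 3622

Y = 3622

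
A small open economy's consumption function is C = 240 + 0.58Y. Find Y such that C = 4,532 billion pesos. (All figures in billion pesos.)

240 + 0.58Y = 4532
0.58Y = 4292, so Y = 4292/0.58 = 7400

Y = 7400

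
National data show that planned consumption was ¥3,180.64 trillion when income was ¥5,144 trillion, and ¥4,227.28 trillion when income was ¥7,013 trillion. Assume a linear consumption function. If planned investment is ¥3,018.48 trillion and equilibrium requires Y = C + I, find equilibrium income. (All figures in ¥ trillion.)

MPC = (4227.28 − 3180.64)/(7013 − 5144) = 1046.64/1869 = 0.56
a = 3180.64 − 0.56(5144) = 300
Equilibrium: Y = 300 + 0.56Y + 3018.48
0.44Y = 3318.48, so Y = 3318.48/0.44 = 7542

Y = 7542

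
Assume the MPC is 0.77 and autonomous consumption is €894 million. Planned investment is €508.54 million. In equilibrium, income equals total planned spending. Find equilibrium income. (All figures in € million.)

Y = 6098

Y = C + I = 894 + 0.77Y + 508.54
Y − 0.77Y = 1402.54
0.23Y = 1402.54, so Y = 1402.54/0.23 = 6098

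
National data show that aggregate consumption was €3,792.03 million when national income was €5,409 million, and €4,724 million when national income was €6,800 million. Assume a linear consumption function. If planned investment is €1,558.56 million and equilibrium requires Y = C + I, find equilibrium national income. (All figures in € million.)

Y = 5232

MPC = (4724 − 3792.03)/(6800 − 5409) = 931.97/1391 = 0.67
a = 3792.03 − 0.67(5409) = 168
Equilibrium: Y = 168 + 0.67Y + 1558.56
0.33Y = 1726.56, so Y = 1726.56/0.33 = 5232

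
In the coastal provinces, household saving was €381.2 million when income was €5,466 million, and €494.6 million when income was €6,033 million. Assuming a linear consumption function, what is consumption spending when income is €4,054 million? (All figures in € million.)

C = 3955.2

MPS = ΔS/ΔY = (494.6 − 381.2)/(6033 − 5466) = 113.4/567 = 0.2
MPC = 1 − MPS = 0.8
Autonomous saving = 381.2 − 0.2(5466) = -712, so a = 712
C = 712 + 0.8(4054) = 712 + 3243.2 = 3955.2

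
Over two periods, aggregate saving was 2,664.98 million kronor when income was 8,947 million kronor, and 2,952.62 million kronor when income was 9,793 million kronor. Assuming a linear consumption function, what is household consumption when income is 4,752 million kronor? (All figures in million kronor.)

C = 3513.32

MPS = ΔS/ΔY = (2952.62 − 2664.98)/(9793 − 8947) = 287.64/846 = 0.34
MPC = 1 − MPS = 0.66
Autonomous saving = 2664.98 − 0.34(8947) = -377, so a = 377
C = 377 + 0.66(4752) = 377 + 3136.32 = 3513.32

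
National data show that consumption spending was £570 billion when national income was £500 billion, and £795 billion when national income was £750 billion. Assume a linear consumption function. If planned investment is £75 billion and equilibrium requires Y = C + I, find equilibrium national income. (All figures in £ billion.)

Y = 1950

MPC = (795 − 570)/(750 − 500) = 225/250 = 0.9
a = 570 − 0.9(500) = 120
Equilibrium: Y = 120 + 0.9Y + 75
0.1Y = 195, so Y = 195/0.1 = 1950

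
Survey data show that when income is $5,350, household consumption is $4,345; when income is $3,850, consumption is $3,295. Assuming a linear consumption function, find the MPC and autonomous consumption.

MPC = 0.7; a = 600

MPC = ΔC/ΔY = (4345 − 3295)/(5350 − 3850) = 1050/1500 = 0.7
a = C − MPC·Y = 3295 − 0.7(3850) = 3295 − 2695 = 600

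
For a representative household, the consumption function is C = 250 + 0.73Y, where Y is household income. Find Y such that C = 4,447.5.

250 + 0.73Y = 4447.5
0.73Y = 4197.5, so Y = 4197.5/0.73 = 5750

Y = 5750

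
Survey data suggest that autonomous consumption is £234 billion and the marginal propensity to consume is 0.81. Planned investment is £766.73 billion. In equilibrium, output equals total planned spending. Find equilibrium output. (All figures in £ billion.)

Y = 5267

Y = C + I = 234 + 0.81Y + 766.73
Y − 0.81Y = 1000.73
0.19Y = 1000.73, so Y = 1000.73/0.19 = 5267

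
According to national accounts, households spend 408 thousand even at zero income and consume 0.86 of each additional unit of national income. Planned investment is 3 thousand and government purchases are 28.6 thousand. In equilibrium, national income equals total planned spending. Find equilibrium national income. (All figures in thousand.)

Y = C + I + G = 408 + 0.86Y + 3 + 28.6
Y − 0.86Y = 439.6
0.14Y = 439.6, so Y = 439.6/0.14 = 3140

Y = 3140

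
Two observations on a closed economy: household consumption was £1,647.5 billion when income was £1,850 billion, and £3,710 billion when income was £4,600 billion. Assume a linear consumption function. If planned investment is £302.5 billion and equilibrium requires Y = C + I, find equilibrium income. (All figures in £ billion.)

Y = 2250

MPC = (3710 − 1647.5)/(4600 − 1850) = 2062.5/2750 = 0.75
a = 1647.5 − 0.75(1850) = 260
Equilibrium: Y = 260 + 0.75Y + 302.5
0.25Y = 562.5, so Y = 562.5/0.25 = 2250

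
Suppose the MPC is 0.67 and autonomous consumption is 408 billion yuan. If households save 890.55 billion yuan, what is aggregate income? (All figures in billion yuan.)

S = Y − C = -408 + 0.33Y
-408 + 0.33Y = 890.55, so 0.33Y = 1298.55 and Y = 3935

Y = 3935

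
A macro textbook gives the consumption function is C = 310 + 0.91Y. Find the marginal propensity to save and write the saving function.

MPS = 1 − MPC = 1 − 0.91 = 0.09
S = Y − C = -310 + 0.09Y

MPS = 0.09; S = -310 + 0.09Y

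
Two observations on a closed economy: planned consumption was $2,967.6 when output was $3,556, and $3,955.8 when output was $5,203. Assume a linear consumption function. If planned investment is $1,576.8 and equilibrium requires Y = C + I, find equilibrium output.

MPC = (3955.8 − 2967.6)/(5203 − 3556) = 988.2/1647 = 0.6
a = 2967.6 − 0.6(3556) = 834
Equilibrium: Y = 834 + 0.6Y + 1576.8
0.4Y = 2410.8, so Y = 2410.8/0.4 = 6027

Y = 6027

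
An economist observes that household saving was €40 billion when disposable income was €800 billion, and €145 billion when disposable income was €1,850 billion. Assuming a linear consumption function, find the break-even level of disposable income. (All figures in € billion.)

MPS = ΔS/ΔY = (145 − 40)/(1850 − 800) = 105/1050 = 0.1
MPC = 1 − MPS = 0.9
From S(800) = 40: −a + 0.1(800) = 40, so a = 80 − 40 = 40
Break-even (S = 0): Y = a/MPS = 40/0.1 = 400

Y = 400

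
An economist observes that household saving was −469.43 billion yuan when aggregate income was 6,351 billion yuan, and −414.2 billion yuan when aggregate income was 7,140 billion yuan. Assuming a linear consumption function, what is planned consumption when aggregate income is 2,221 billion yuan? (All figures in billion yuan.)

MPS = ΔS/ΔY = (-414.2 − (-469.43))/(7140 − 6351) = 55.23/789 = 0.07
MPC = 1 − MPS = 0.93
Autonomous saving = -469.43 − 0.07(6351) = -914, so a = 914
C = 914 + 0.93(2221) = 914 + 2065.53 = 2979.53

C = 2979.53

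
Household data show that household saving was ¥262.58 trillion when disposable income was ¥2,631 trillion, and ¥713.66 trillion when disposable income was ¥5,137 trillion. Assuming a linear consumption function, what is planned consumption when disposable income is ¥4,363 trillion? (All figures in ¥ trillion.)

C = 3788.66

MPS = ΔS/ΔY = (713.66 − 262.58)/(5137 − 2631) = 451.08/2506 = 0.18
MPC = 1 − MPS = 0.82
Autonomous saving = 262.58 − 0.18(2631) = -211, so a = 211
C = 211 + 0.82(4363) = 211 + 3577.66 = 3788.66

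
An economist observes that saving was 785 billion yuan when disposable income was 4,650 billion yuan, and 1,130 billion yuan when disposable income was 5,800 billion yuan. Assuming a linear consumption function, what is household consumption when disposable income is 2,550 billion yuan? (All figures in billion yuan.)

C = 2395

MPS = ΔS/ΔY = (1130 − 785)/(5800 − 4650) = 345/1150 = 0.3
MPC = 1 − MPS = 0.7
Autonomous saving = 785 − 0.3(4650) = -610, so a = 610
C = 610 + 0.7(2550) = 610 + 1785 = 2395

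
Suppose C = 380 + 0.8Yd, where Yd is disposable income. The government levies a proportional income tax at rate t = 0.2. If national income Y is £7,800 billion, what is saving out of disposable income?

Yd = (1 − 0.2)(7800) = 0.8(7800) = 6240
C = 380 + 0.8(6240) = 380 + 4992 = 5372
S = Yd − C = 6240 − 5372 = 868

S = 868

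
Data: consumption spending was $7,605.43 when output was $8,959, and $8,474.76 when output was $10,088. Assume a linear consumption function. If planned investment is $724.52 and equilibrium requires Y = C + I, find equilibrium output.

Y = 6224

MPC = (8474.76 − 7605.43)/(10088 − 8959) = 869.33/1129 = 0.77
a = 7605.43 − 0.77(8959) = 707
Equilibrium: Y = 707 + 0.77Y + 724.52
0.23Y = 1431.52, so Y = 1431.52/0.23 = 6224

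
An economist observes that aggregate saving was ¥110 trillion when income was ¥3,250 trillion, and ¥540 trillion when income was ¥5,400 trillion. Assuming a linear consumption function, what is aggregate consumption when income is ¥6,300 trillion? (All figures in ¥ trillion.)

MPS = ΔS/ΔY = (540 − 110)/(5400 − 3250) = 430/2150 = 0.2
MPC = 1 − MPS = 0.8
Autonomous saving = 110 − 0.2(3250) = -540, so a = 540
C = 540 + 0.8(6300) = 540 + 5040 = 5580

C = 5580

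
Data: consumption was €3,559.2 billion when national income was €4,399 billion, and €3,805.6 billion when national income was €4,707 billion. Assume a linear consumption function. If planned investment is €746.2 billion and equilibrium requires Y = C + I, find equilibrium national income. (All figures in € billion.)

Y = 3931

MPC = (3805.6 − 3559.2)/(4707 − 4399) = 246.4/308 = 0.8
a = 3559.2 − 0.8(4399) = 40
Equilibrium: Y = 40 + 0.8Y + 746.2
0.2Y = 786.2, so Y = 786.2/0.2 = 3931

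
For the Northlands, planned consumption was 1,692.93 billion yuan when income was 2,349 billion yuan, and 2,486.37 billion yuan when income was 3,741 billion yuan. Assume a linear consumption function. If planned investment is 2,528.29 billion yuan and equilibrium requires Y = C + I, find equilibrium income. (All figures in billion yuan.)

Y = 6703

MPC = (2486.37 − 1692.93)/(3741 − 2349) = 793.44/1392 = 0.57
a = 1692.93 − 0.57(2349) = 354
Equilibrium: Y = 354 + 0.57Y + 2528.29
0.43Y = 2882.29, so Y = 2882.29/0.43 = 6703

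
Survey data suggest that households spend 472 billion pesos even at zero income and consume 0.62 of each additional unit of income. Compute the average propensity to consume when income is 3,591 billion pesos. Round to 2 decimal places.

APC = 0.75

C = 472 + 0.62(3591) = 2698.42
APC = C/Y = 2698.42/3591 = 0.75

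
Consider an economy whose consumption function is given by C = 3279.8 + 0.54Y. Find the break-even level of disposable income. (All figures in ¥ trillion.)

At break-even, C = Y: 3279.8 + 0.54Y = Y
0.46Y = 3279.8, so Y = 3279.8/0.46 = 7130

Y = 7130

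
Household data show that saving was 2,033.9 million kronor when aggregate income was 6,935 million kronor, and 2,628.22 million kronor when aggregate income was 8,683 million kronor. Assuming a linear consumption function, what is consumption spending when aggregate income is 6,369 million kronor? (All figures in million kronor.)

C = 4527.54

MPS = ΔS/ΔY = (2628.22 − 2033.9)/(8683 − 6935) = 594.32/1748 = 0.34
MPC = 1 − MPS = 0.66
Autonomous saving = 2033.9 − 0.34(6935) = -324, so a = 324
C = 324 + 0.66(6369) = 324 + 4203.54 = 4527.54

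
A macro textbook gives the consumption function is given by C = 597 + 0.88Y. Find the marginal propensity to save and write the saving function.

MPS = 0.12; S = -597 + 0.12Y

MPS = 1 − MPC = 1 − 0.88 = 0.12
S = Y − C = -597 + 0.12Y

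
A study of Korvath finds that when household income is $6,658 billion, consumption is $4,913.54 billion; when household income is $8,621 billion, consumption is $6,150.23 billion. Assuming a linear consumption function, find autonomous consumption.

a = 719

MPC = ΔC/ΔY = (6150.23 − 4913.54)/(8621 − 6658) = 1236.69/1963 = 0.63
a = C − MPC·Y = 4913.54 − 0.63(6658) = 4913.54 − 4194.54 = 719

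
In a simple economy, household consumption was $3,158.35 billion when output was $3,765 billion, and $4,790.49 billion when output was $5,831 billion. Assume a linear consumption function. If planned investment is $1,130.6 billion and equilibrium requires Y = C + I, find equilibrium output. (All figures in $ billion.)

MPC = (4790.49 − 3158.35)/(5831 − 3765) = 1632.14/2066 = 0.79
a = 3158.35 − 0.79(3765) = 184
Equilibrium: Y = 184 + 0.79Y + 1130.6
0.21Y = 1314.6, so Y = 1314.6/0.21 = 6260

Y = 6260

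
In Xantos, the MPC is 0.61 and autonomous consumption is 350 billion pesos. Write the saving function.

S = -350 + 0.39Y

S = Y − C = Y − (350 + 0.61Y) = -350 + (1 − 0.61)Y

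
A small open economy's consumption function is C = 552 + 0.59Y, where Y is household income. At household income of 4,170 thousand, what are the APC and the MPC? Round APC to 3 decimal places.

MPC = 0.59 (the slope of the consumption function)
C = 552 + 0.59(4170) = 3012.3, so APC = 3012.3/4170 = 0.722

APC = 0.722; MPC = 0.59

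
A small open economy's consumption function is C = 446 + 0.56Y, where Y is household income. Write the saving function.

S = -446 + 0.44Y

S = Y − C = Y − (446 + 0.56Y) = -446 + (1 − 0.56)Y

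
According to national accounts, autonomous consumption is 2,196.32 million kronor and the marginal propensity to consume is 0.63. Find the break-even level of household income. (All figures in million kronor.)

At break-even, C = Y: 2196.32 + 0.63Y = Y
0.37Y = 2196.32, so Y = 2196.32/0.37 = 5936

Y = 5936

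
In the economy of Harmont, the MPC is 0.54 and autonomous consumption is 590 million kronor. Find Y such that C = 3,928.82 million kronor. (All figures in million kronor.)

Y = 6183

590 + 0.54Y = 3928.82
0.54Y = 3338.82, so Y = 3338.82/0.54 = 6183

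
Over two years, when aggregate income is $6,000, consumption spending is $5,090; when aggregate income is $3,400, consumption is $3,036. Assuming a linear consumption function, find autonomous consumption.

MPC = ΔC/ΔY = (5090 − 3036)/(6000 − 3400) = 2054/2600 = 0.79
a = C − MPC·Y = 3036 − 0.79(3400) = 3036 − 2686 = 350

a = 350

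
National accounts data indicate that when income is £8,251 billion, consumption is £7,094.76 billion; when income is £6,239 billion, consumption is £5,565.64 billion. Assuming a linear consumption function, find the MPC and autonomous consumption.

MPC = ΔC/ΔY = (7094.76 − 5565.64)/(8251 − 6239) = 1529.12/2012 = 0.76
a = C − MPC·Y = 5565.64 − 0.76(6239) = 5565.64 − 4741.64 = 824

MPC = 0.76; a = 824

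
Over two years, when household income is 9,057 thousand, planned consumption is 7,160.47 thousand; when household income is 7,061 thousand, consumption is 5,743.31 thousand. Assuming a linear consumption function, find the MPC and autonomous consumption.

MPC = ΔC/ΔY = (7160.47 − 5743.31)/(9057 − 7061) = 1417.16/1996 = 0.71
a = C − MPC·Y = 5743.31 − 0.71(7061) = 5743.31 − 5013.31 = 730

MPC = 0.71; a = 730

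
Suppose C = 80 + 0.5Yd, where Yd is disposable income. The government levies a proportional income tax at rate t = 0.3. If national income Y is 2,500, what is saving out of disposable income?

S = 795

Yd = (1 − 0.3)(2500) = 0.7(2500) = 1750
C = 80 + 0.5(1750) = 80 + 875 = 955
S = Yd − C = 1750 − 955 = 795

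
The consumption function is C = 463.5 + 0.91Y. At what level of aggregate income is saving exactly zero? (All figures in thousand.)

At break-even, C = Y: 463.5 + 0.91Y = Y
0.09Y = 463.5, so Y = 463.5/0.09 = 5150

Y = 5150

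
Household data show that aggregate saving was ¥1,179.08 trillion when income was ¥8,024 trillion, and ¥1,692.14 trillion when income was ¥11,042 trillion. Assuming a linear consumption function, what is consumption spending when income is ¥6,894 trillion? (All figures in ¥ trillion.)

C = 5907.02

MPS = ΔS/ΔY = (1692.14 − 1179.08)/(11042 − 8024) = 513.06/3018 = 0.17
MPC = 1 − MPS = 0.83
Autonomous saving = 1179.08 − 0.17(8024) = -185, so a = 185
C = 185 + 0.83(6894) = 185 + 5722.02 = 5907.02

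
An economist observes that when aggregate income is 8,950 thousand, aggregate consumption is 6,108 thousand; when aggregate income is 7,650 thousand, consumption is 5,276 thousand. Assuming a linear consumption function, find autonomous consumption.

MPC = ΔC/ΔY = (6108 − 5276)/(8950 − 7650) = 832/1300 = 0.64
a = C − MPC·Y = 5276 − 0.64(7650) = 5276 − 4896 = 380

a = 380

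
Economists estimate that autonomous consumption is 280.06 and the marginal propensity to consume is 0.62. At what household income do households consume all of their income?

Y = 737

At break-even, C = Y: 280.06 + 0.62Y = Y
0.38Y = 280.06, so Y = 280.06/0.38 = 737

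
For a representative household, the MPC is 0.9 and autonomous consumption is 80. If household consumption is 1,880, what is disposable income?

Y = 2000

80 + 0.9Y = 1880
0.9Y = 1800, so Y = 1800/0.9 = 2000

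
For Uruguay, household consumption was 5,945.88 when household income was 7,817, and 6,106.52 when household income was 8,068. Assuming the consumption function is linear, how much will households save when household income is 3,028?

MPC = (6106.52 − 5945.88)/(8068 − 7817) = 160.64/251 = 0.64
a = 5945.88 − 0.64(7817) = 5945.88 − 5002.88 = 943
C = 943 + 0.64(3028) = 2880.92
S = 3028 − 2880.92 = 147.08

S = 147.08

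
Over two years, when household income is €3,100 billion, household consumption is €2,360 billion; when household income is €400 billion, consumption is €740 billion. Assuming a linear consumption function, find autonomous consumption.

MPC = ΔC/ΔY = (2360 − 740)/(3100 − 400) = 1620/2700 = 0.6
a = C − MPC·Y = 740 − 0.6(400) = 740 − 240 = 500

a = 500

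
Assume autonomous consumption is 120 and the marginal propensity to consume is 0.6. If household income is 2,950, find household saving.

C = 120 + 0.6(2950) = 120 + 1770 = 1890
S = Y − C = 2950 − 1890 = 1060

S = 1060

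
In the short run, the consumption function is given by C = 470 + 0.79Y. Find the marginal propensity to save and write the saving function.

MPS = 0.21; S = -470 + 0.21Y

MPS = 1 − MPC = 1 − 0.79 = 0.21
S = Y − C = -470 + 0.21Y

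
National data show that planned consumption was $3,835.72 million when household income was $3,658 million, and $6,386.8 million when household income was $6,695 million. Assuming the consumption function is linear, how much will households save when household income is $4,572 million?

S = -31.48

MPC = (6386.8 − 3835.72)/(6695 − 3658) = 2551.08/3037 = 0.84
a = 3835.72 − 0.84(3658) = 3835.72 − 3072.72 = 763
C = 763 + 0.84(4572) = 4603.48
S = 4572 − 4603.48 = -31.48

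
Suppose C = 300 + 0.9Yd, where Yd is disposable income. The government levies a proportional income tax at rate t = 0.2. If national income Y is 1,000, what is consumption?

C = 1020

Yd = (1 − 0.2)(1000) = 0.8(1000) = 800
C = 300 + 0.9(800) = 300 + 720 = 1020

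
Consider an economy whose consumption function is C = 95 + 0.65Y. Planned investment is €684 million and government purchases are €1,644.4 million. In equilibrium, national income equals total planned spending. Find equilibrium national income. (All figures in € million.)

Y = C + I + G = 95 + 0.65Y + 684 + 1644.4
Y − 0.65Y = 2423.4
0.35Y = 2423.4, so Y = 2423.4/0.35 = 6924

Y = 6924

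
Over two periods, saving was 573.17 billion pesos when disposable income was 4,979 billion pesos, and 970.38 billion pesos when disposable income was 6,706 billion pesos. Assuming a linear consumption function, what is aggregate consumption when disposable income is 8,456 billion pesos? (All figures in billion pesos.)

C = 7083.12

MPS = ΔS/ΔY = (970.38 − 573.17)/(6706 − 4979) = 397.21/1727 = 0.23
MPC = 1 − MPS = 0.77
Autonomous saving = 573.17 − 0.23(4979) = -572, so a = 572
C = 572 + 0.77(8456) = 572 + 6511.12 = 7083.12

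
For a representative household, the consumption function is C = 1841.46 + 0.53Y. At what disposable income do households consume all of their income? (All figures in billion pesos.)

At break-even, C = Y: 1841.46 + 0.53Y = Y
0.47Y = 1841.46, so Y = 1841.46/0.47 = 3918

Y = 3918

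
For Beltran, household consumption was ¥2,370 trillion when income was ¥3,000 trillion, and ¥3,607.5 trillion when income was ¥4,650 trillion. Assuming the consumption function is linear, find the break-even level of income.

Y = 480

MPC = (3607.5 − 2370)/(4650 − 3000) = 1237.5/1650 = 0.75
a = 2370 − 0.75(3000) = 2370 − 2250 = 120
Break-even: Y = a/(1−MPC) = 120/0.25 = 480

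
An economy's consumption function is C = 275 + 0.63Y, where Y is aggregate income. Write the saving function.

S = Y − C = Y − (275 + 0.63Y) = -275 + (1 − 0.63)Y

S = -275 + 0.37Y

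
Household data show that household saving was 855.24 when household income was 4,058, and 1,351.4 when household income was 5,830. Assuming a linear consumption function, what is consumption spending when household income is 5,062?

MPS = ΔS/ΔY = (1351.4 − 855.24)/(5830 − 4058) = 496.16/1772 = 0.28
MPC = 1 − MPS = 0.72
Autonomous saving = 855.24 − 0.28(4058) = -281, so a = 281
C = 281 + 0.72(5062) = 281 + 3644.64 = 3925.64

C = 3925.64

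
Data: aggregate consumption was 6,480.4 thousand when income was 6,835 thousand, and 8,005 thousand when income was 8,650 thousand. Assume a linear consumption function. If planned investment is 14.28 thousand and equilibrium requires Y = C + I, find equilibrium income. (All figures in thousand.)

MPC = (8005 − 6480.4)/(8650 − 6835) = 1524.6/1815 = 0.84
a = 6480.4 − 0.84(6835) = 739
Equilibrium: Y = 739 + 0.84Y + 14.28
0.16Y = 753.28, so Y = 753.28/0.16 = 4708

Y = 4708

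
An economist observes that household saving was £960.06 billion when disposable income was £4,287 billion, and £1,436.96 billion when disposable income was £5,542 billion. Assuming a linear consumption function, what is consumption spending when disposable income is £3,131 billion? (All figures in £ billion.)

MPS = ΔS/ΔY = (1436.96 − 960.06)/(5542 − 4287) = 476.9/1255 = 0.38
MPC = 1 − MPS = 0.62
Autonomous saving = 960.06 − 0.38(4287) = -669, so a = 669
C = 669 + 0.62(3131) = 669 + 1941.22 = 2610.22

C = 2610.22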